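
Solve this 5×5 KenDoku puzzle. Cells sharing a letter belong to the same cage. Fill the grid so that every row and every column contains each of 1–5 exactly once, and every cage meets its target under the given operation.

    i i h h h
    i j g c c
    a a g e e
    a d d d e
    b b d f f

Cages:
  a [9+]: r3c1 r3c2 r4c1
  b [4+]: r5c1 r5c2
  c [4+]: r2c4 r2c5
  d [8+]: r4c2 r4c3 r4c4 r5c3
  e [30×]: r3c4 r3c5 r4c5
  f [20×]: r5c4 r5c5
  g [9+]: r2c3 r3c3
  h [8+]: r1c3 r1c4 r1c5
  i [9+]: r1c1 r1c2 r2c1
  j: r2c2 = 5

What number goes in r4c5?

J is a freebie, which forces r2c2 = 5.
Row 2 now contains 5, leaving r2c3 = 4.
Column 3 already has 4, which forces r3c3 = 5.
Cage e needs product 30, so r4c5 = 5.
5 is placed in column 5, which forces r5c5 = 4.
Row 5 already has 4, leaving r5c4 = 5.
Column 4 already has 5, which forces r1c4 = 4.
Cage i needs sum 9, so r1c1 = 5.
The only place for 2 in row 1 is r1c2.
The 3 cells of cage i must have sum 9, leaving r2c1 = 2.
Cage a needs sum 9, leaving r3c1 = 1.
The 3 cells of cage a must have sum 9, leaving r3c2 = 4.
The 3 cells of cage a must have sum 9, so r4c1 = 4.
Column 1 already has 1; hence r5c1 = 3.
Row 5 now contains 3, leaving r5c2 = 1.
1 is placed in row 5, which forces r5c3 = 2.
1 is placed in column 2, which forces r4c2 = 3.
Cage d needs sum 8, leaving r4c3 = 1.
Cage d needs sum 8, so r4c4 = 2.
Column 3 now contains 1, so r1c3 = 3.
The 3 cells of cage h must have sum 8; hence r1c5 = 1.
Column 5 already has 1, which forces r2c5 = 3.
Column 4 already has 2; hence r3c4 = 3.
Cage e has product 30; hence r3c5 = 2.
Row 2 now contains 3, leaving r2c4 = 1.
The full grid is 5 2 3 4 1 / 2 5 4 1 3 / 1 4 5 3 2 / 4 3 1 2 5 / 3 1 2 5 4.

5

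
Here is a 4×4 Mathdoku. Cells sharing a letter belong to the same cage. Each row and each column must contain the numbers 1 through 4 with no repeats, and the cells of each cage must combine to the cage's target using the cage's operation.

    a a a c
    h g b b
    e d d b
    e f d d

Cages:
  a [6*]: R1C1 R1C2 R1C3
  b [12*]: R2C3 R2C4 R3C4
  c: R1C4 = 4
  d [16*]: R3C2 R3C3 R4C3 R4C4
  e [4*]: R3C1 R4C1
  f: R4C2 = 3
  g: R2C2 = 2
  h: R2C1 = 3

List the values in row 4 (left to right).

Cage c is given, so R1C4 = 4.
Cage h is a single given cell, leaving R2C1 = 3.
Cage g is given, leaving R2C2 = 2.
Row 2 already has 3; hence R2C4 = 1.
Cage f is a single given cell; hence R4C2 = 3.
Column 4 already has 1, leaving R4C4 = 2.
Cage a has product 6, which forces R1C1 = 2.
Column 2 already has 3, so R1C2 = 1.
Cage a has product 6, which forces R1C3 = 3.
Row 2 now contains 1; hence R2C3 = 4.
Column 2 already has 1, so R3C2 = 4.
The 4 cells of cage d must have product 16, which forces R3C3 = 2.
Column 4 already has 2, so R3C4 = 3.
Column 3 now contains 4, which forces R4C3 = 1.
Row 3 already has 4; hence R3C1 = 1.
Row 4 already has 1; hence R4C1 = 4.
Filled in: 2 1 3 4 / 3 2 4 1 / 1 4 2 3 / 4 3 1 2.

4 3 1 2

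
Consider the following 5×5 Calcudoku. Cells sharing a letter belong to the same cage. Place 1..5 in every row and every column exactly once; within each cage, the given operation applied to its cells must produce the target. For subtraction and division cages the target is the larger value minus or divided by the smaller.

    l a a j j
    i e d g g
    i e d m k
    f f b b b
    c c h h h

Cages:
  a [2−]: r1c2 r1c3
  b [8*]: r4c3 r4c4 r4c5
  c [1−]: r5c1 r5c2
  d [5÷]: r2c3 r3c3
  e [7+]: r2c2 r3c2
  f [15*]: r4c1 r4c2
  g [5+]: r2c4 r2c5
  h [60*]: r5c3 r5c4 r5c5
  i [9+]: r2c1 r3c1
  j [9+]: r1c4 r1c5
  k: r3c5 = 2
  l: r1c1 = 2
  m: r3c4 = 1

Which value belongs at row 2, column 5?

L is a freebie, leaving r1c1 = 2.
M is a freebie, which forces r3c4 = 1.
K is a freebie, which forces r3c5 = 2.
Cage d's pair has quotient 5, which forces r2c3 = 1.
Row 2 now contains 1, so r2c5 = 3.
1 is placed in row 3, which forces r3c3 = 5.
Column 3 now contains 5, which forces r1c3 = 3.
The two cells of cage i must have sum 9, so r2c1 = 5.
Cage e needs two cells with sum 7, leaving r2c2 = 4.
The two cells of cage g must have sum 5, which forces r2c4 = 2.
5 is placed in row 3, leaving r3c1 = 4.
Cage e needs two cells with sum 7, so r3c2 = 3.
Column 1 already has 5; hence r4c1 = 3.
Column 2 already has 3, so r4c2 = 5.
Column 4 already has 2, leaving r4c4 = 4.
Cage b needs product 8, which forces r4c5 = 1.
3 is placed in column 1, so r5c1 = 1.
Column 2 now contains 5; hence r5c2 = 2.
Column 3 now contains 3, which forces r5c3 = 4.
Row 5 now contains 4, leaving r5c5 = 5.
Column 2 now contains 5, so r1c2 = 1.
Column 4 already has 4, so r1c4 = 5.
Column 5 already has 5, which forces r1c5 = 4.
Row 4 now contains 4; hence r4c3 = 2.
5 is placed in row 5, leaving r5c4 = 3.
Completed grid: 2 1 3 5 4 / 5 4 1 2 3 / 4 3 5 1 2 / 3 5 2 4 1 / 1 2 4 3 5.

3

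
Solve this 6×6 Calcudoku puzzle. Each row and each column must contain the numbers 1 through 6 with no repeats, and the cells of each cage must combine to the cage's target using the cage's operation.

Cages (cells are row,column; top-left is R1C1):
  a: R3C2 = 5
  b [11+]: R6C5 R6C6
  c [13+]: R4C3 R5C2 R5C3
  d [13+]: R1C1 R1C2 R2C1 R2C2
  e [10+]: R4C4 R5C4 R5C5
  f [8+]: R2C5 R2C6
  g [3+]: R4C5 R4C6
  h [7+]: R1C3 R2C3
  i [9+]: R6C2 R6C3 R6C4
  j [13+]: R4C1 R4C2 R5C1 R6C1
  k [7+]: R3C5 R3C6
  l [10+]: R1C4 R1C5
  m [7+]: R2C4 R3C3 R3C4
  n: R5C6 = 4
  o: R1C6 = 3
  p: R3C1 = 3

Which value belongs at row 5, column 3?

1

Cage o is a single given cell, leaving R1C6 = 3.
Cage p is a single given cell, leaving R3C1 = 3.
Cage a is a single given cell, leaving R3C2 = 5.
N is a freebie, so R5C6 = 4.
In column 5, 4 can only go at R1C5, so R1C5 = 4.
Row 1 already has 4, leaving R1C4 = 6.
Cage m has sum 7, so R2C4 = 1.
The only place for 1 in row 6 is R6C1.
Column 2 needs a 1, and only R1C2 is open for it.
Column 3 needs a 1, and only R5C3 is open for it.
Cage c has sum 13, which forces R4C3 = 6.
The 3 cells of cage c must have sum 13, so R5C2 = 6.
Row 4 already has 6, so R4C1 = 4.
Cage j has sum 13, so R4C2 = 3.
Row 4 now contains 3; hence R4C4 = 5.
Cage j needs sum 13, leaving R5C1 = 5.
5 is placed in column 1, leaving R1C1 = 2.
2 is placed in row 1, so R1C3 = 5.
Column 1 already has 4, which forces R2C1 = 6.
Column 2 already has 3, so R2C2 = 4.
Column 3 now contains 5, leaving R2C3 = 2.
Row 2 now contains 2; hence R2C5 = 3.
Row 2 now contains 2, so R2C6 = 5.
Column 3 now contains 2, so R3C3 = 4.
Row 3 already has 4; hence R3C4 = 2.
2 is placed in column 4; hence R5C4 = 3.
3 is placed in column 5, which forces R5C5 = 2.
Column 2 already has 4, which forces R6C2 = 2.
Column 3 already has 4, which forces R6C3 = 3.
Column 4 now contains 3, leaving R6C4 = 4.
Column 6 already has 5, leaving R6C6 = 6.
The two cells of cage k must have sum 7, so R3C5 = 6.
Column 6 already has 6, which forces R3C6 = 1.
2 is placed in column 5, so R4C5 = 1.
The two cells of cage g must have sum 3, leaving R4C6 = 2.
Row 6 now contains 6, leaving R6C5 = 5.
Completed grid: 2 1 5 6 4 3 / 6 4 2 1 3 5 / 3 5 4 2 6 1 / 4 3 6 5 1 2 / 5 6 1 3 2 4 / 1 2 3 4 5 6.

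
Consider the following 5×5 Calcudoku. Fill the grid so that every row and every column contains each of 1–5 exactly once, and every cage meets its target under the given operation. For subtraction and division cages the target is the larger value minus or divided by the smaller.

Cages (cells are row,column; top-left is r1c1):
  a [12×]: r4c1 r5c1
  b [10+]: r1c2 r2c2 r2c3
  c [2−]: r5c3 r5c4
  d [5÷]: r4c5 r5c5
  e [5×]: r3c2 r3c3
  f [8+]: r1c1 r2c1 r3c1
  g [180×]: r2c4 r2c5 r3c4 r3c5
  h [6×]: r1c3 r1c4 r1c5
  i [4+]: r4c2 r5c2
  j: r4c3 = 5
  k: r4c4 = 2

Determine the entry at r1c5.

J is a freebie; hence r4c3 = 5.
Cage k is a single given cell, leaving r4c4 = 2.
Row 4 now contains 5, so r4c5 = 1.
Column 5 now contains 1; hence r5c5 = 5.
Cage e needs two cells with product 5, so r3c2 = 5.
Column 3 now contains 5, which forces r3c3 = 1.
Row 3 now contains 5, leaving r3c4 = 3.
Row 3 now contains 3, leaving r3c5 = 4.
Row 4 now contains 1; hence r4c2 = 3.
Cage i's pair has sum 4, leaving r5c2 = 1.
Row 5 now contains 1, so r5c4 = 4.
The 3 cells of cage b must have sum 10, which forces r1c2 = 4.
Column 4 already has 3, which forces r1c4 = 1.
Cage b needs sum 10, which forces r2c2 = 2.
Cage b needs sum 10, which forces r2c3 = 4.
Column 4 already has 3, which forces r2c4 = 5.
Column 5 now contains 4, leaving r2c5 = 3.
Row 3 now contains 4; hence r3c1 = 2.
Row 4 already has 3, which forces r4c1 = 4.
Row 5 already has 4; hence r5c1 = 3.
The two cells of cage c must have difference 2, leaving r5c3 = 2.
Row 1 now contains 1, which forces r1c1 = 5.
Column 3 already has 2, leaving r1c3 = 3.
Column 5 already has 3, leaving r1c5 = 2.
Row 2 already has 5; hence r2c1 = 1.
Completed grid: 5 4 3 1 2 / 1 2 4 5 3 / 2 5 1 3 4 / 4 3 5 2 1 / 3 1 2 4 5.

2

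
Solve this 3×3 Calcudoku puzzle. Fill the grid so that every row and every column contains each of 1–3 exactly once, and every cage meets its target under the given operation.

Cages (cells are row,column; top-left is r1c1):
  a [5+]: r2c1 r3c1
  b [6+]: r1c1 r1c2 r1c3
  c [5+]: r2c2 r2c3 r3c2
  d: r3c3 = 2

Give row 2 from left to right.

2 3 1

D is a freebie; hence r3c3 = 2.
Cage a's pair has sum 5, so r2c1 = 2.
Cage c needs sum 5, leaving r2c2 = 3.
2 is placed in column 3, leaving r2c3 = 1.
Row 3 already has 2, leaving r3c1 = 3.
Row 3 already has 2, so r3c2 = 1.
Column 1 already has 3, which forces r1c1 = 1.
Column 2 now contains 1, leaving r1c2 = 2.
1 is placed in column 3, leaving r1c3 = 3.
Completed grid: 1 2 3 / 2 3 1 / 3 1 2.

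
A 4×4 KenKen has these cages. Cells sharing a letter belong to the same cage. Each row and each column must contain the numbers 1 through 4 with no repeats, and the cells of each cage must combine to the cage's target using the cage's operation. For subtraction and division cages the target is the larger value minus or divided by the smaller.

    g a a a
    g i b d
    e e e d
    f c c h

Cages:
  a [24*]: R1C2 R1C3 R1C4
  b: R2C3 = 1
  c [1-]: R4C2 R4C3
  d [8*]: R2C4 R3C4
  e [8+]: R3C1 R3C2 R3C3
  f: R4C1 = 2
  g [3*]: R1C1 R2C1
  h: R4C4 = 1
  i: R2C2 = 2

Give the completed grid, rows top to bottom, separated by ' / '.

1 4 2 3 / 3 2 1 4 / 4 1 3 2 / 2 3 4 1

I is a freebie; hence R2C2 = 2.
Cage b is a single given cell, leaving R2C3 = 1.
Row 2 already has 2, leaving R2C4 = 4.
Column 4 now contains 4, which forces R3C4 = 2.
Cage f is given, leaving R4C1 = 2.
H is a freebie, leaving R4C4 = 1.
The two cells of cage g must have product 3, leaving R1C1 = 1.
Cage a has product 24, so R1C2 = 4.
Cage a needs product 24; hence R1C3 = 2.
2 is placed in column 4, leaving R1C4 = 3.
1 is placed in row 2, which forces R2C1 = 3.
Column 1 now contains 3; hence R3C1 = 4.
4 is placed in row 3; hence R3C3 = 3.
4 is placed in column 2, which forces R4C2 = 3.
Column 3 now contains 3; hence R4C3 = 4.
Row 3 now contains 3, leaving R3C2 = 1.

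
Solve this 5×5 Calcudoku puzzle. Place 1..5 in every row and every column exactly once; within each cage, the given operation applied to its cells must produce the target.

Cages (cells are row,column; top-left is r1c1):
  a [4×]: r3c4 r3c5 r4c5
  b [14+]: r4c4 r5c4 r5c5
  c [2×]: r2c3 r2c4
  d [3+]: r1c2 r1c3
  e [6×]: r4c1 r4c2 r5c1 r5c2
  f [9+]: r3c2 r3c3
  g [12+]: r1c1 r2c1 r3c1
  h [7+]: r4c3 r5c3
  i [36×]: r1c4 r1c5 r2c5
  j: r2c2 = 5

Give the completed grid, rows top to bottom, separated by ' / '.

Cage i needs product 36; hence r1c4 = 3.
The 3 cells of cage i must have product 36, which forces r1c5 = 4.
Cage j is a single given cell, leaving r2c2 = 5.
Cage i has product 36, leaving r2c5 = 3.
5 is placed in column 2; hence r3c2 = 4.
Row 3 now contains 4, leaving r3c3 = 5.
Column 5 already has 4, leaving r3c5 = 1.
Cage b has sum 14, which forces r4c4 = 5.
Column 5 now contains 1; hence r4c5 = 2.
Cage b has sum 14; hence r5c4 = 4.
Cage b has sum 14; hence r5c5 = 5.
4 is placed in row 1; hence r1c1 = 5.
Row 2 now contains 3, so r2c1 = 4.
5 is placed in row 3; hence r3c1 = 3.
Row 3 already has 1; hence r3c4 = 2.
Column 1 now contains 3, which forces r4c1 = 1.
Row 4 already has 1, leaving r4c2 = 3.
The two cells of cage h must have sum 7, so r4c3 = 4.
1 is placed in column 1, leaving r5c1 = 2.
Row 5 now contains 2; hence r5c2 = 1.
Cage h needs two cells with sum 7, which forces r5c3 = 3.
1 is placed in column 2, leaving r1c2 = 2.
Cage d needs two cells with sum 3, which forces r1c3 = 1.
Cage c needs two cells with product 2; hence r2c3 = 2.
Column 4 already has 2, leaving r2c4 = 1.

5 2 1 3 4 / 4 5 2 1 3 / 3 4 5 2 1 / 1 3 4 5 2 / 2 1 3 4 5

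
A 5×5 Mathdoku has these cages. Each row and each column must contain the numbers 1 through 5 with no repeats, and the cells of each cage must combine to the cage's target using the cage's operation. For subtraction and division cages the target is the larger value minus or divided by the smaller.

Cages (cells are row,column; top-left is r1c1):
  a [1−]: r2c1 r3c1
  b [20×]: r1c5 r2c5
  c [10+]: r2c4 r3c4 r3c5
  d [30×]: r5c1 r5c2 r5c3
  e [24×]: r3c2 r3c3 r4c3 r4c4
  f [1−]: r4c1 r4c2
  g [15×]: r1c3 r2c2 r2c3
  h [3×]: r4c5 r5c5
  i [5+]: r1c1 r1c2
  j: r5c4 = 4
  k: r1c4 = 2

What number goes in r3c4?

Cage k is a single given cell, which forces r1c4 = 2.
J is a freebie, leaving r5c4 = 4.
In row 1, 3 can only go at r1c3, so r1c3 = 3.
The only place for 5 in row 1 is r1c5.
5 is placed in column 5, so r2c5 = 4.
4 is placed in column 5, leaving r3c5 = 2.
Cage e needs product 24, leaving r4c3 = 2.
Column 3 now contains 2, leaving r5c3 = 5.
The 3 cells of cage g must have product 15; hence r2c2 = 5.
Column 3 already has 5; hence r2c3 = 1.
Row 2 already has 5, so r2c4 = 3.
Column 3 now contains 1, leaving r3c3 = 4.
Column 4 now contains 3, leaving r3c4 = 5.
Column 4 now contains 3, so r4c4 = 1.
Row 4 already has 1, so r4c5 = 3.
3 is placed in column 5, which forces r5c5 = 1.
3 is placed in row 2, so r2c1 = 2.
Cage e needs product 24, leaving r3c2 = 3.
Cage f needs two cells with difference 1, so r4c1 = 5.
Row 4 already has 3, which forces r4c2 = 4.
Column 1 already has 2, so r5c1 = 3.
3 is placed in column 2, so r5c2 = 2.
The two cells of cage i must have sum 5, leaving r1c1 = 4.
Column 2 already has 4, so r1c2 = 1.
Row 3 now contains 3, leaving r3c1 = 1.
Filled in: 4 1 3 2 5 / 2 5 1 3 4 / 1 3 4 5 2 / 5 4 2 1 3 / 3 2 5 4 1.

5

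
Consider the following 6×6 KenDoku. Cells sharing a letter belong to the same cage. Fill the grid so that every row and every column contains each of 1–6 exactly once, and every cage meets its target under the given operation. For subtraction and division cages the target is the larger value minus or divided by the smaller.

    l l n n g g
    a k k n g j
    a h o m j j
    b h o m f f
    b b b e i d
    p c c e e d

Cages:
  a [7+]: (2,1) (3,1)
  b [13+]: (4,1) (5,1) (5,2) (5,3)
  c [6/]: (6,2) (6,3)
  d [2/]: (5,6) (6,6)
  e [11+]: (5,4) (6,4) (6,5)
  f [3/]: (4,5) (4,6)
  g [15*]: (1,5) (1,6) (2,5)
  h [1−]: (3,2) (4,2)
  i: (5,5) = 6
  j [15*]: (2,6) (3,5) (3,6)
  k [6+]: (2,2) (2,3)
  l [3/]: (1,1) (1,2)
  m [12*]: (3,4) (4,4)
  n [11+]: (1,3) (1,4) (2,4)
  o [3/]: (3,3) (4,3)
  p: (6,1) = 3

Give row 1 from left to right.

I is a freebie, leaving (5,5) = 6.
P is a freebie, so (6,1) = 3.
In column 5, 4 can only go at (6,5), so (6,5) = 4.
The only place for 5 in row 6 is (6,4).
Cage e needs sum 11, leaving (5,4) = 2.
The only place for 2 in row 6 is (6,6).
Column 5 needs a 2, and only (4,5) is open for it.
Cage f's pair has quotient 3, which forces (4,6) = 6.
The only place for 4 in column 6 is (5,6).
Cage b needs sum 13, which forces (4,1) = 4.
Row 4 now contains 4, which forces (4,4) = 3.
Cage o needs two cells with quotient 3; hence (3,3) = 3.
3 is placed in column 4; hence (3,4) = 4.
3 is placed in row 4, leaving (4,3) = 1.
Column 3 already has 1, which forces (5,3) = 5.
Column 3 already has 1, which forces (6,3) = 6.
6 is placed in column 3; hence (1,3) = 4.
4 is placed in column 3, so (2,3) = 2.
Cage j has product 15, leaving (2,6) = 3.
Cage h needs two cells with difference 1; hence (3,2) = 6.
Row 4 already has 1, which forces (4,2) = 5.
Row 5 already has 5, so (5,1) = 1.
Cage b has sum 13, leaving (5,2) = 3.
6 is placed in row 6, which forces (6,2) = 1.
The two cells of cage l must have quotient 3; hence (1,1) = 6.
Column 2 now contains 3, which forces (1,2) = 2.
Row 1 already has 6, so (1,4) = 1.
The 3 cells of cage g must have product 15, leaving (1,5) = 3.
1 is placed in row 1, leaving (1,6) = 5.
Cage a's pair has sum 7, leaving (2,1) = 5.
Row 2 now contains 2; hence (2,2) = 4.
Column 4 now contains 1, leaving (2,4) = 6.
Row 2 already has 5, so (2,5) = 1.
Cage a's pair has sum 7; hence (3,1) = 2.
Column 5 already has 1, which forces (3,5) = 5.
5 is placed in column 6, leaving (3,6) = 1.
Filled in: 6 2 4 1 3 5 / 5 4 2 6 1 3 / 2 6 3 4 5 1 / 4 5 1 3 2 6 / 1 3 5 2 6 4 / 3 1 6 5 4 2.

6 2 4 1 3 5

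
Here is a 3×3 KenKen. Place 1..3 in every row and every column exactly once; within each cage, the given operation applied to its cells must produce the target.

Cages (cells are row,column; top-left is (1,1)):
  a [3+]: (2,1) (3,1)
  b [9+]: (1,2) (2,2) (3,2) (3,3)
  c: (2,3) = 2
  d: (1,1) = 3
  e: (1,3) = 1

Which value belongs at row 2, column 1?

D is a freebie, which forces (1,1) = 3.
Cage e is given, so (1,3) = 1.
Cage c is given, so (2,3) = 2.
Cage b has sum 9, which forces (3,3) = 3.
1 is placed in row 1, leaving (1,2) = 2.
Row 2 now contains 2, leaving (2,1) = 1.
Cage b needs sum 9, so (2,2) = 3.
The two cells of cage a must have sum 3; hence (3,1) = 2.
Cage b has sum 9, leaving (3,2) = 1.
Filled in: 3 2 1 / 1 3 2 / 2 1 3.

1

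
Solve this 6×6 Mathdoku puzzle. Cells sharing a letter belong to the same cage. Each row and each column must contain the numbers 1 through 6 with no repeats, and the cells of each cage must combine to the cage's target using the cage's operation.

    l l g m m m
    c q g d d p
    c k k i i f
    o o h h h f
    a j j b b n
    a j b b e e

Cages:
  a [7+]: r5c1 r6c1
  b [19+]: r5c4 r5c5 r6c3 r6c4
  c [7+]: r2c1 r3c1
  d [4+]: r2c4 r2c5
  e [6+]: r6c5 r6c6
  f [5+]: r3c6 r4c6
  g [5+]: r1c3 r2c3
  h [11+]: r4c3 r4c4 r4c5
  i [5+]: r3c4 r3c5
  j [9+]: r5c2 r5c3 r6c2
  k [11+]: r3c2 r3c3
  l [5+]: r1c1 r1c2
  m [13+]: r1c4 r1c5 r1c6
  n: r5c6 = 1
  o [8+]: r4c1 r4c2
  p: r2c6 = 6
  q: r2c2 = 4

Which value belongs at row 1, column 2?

1

Cage q is a single given cell, leaving r2c2 = 4.
Cage p is a single given cell, so r2c6 = 6.
Cage n is given, which forces r5c6 = 1.
In row 1, 1 can only go at r1c2, so r1c2 = 1.
Cage l needs two cells with sum 5, so r1c1 = 4.
The only place for 3 in row 1 is r1c3.
Column 3 now contains 3, leaving r2c3 = 2.
Column 3 now contains 2, so r5c3 = 4.
In row 2, 5 can only go at r2c1, so r2c1 = 5.
Cage c's pair has sum 7, leaving r3c1 = 2.
Row 3 already has 2, so r3c6 = 3.
Column 6 now contains 3, which forces r4c6 = 2.
The two cells of cage a must have sum 7, which forces r5c1 = 6.
Cage a's pair has sum 7, so r6c1 = 1.
Column 6 now contains 2; hence r1c6 = 5.
Column 1 now contains 6; hence r4c1 = 3.
The two cells of cage o must have sum 8, so r4c2 = 5.
Cage e's pair has sum 6; hence r6c5 = 2.
The two cells of cage e must have sum 6, leaving r6c6 = 4.
The 3 cells of cage m must have sum 13; hence r1c4 = 2.
Column 5 already has 2; hence r1c5 = 6.
5 is placed in column 2, which forces r3c2 = 6.
Cage k's pair has sum 11, which forces r3c3 = 5.
Cage j has sum 9, leaving r5c2 = 2.
2 is placed in row 6, which forces r6c2 = 3.
Column 3 now contains 5; hence r6c3 = 6.
6 is placed in row 6, leaving r6c4 = 5.
6 is placed in column 3, so r4c3 = 1.
Cage h needs sum 11, which forces r4c4 = 6.
The 3 cells of cage h must have sum 11; hence r4c5 = 4.
5 is placed in column 4, so r5c4 = 3.
The 4 cells of cage b must have sum 19, leaving r5c5 = 5.
3 is placed in column 4; hence r2c4 = 1.
Cage d needs two cells with sum 4; hence r2c5 = 3.
Cage i's pair has sum 5; hence r3c4 = 4.
4 is placed in column 5, so r3c5 = 1.
The full grid is 4 1 3 2 6 5 / 5 4 2 1 3 6 / 2 6 5 4 1 3 / 3 5 1 6 4 2 / 6 2 4 3 5 1 / 1 3 6 5 2 4.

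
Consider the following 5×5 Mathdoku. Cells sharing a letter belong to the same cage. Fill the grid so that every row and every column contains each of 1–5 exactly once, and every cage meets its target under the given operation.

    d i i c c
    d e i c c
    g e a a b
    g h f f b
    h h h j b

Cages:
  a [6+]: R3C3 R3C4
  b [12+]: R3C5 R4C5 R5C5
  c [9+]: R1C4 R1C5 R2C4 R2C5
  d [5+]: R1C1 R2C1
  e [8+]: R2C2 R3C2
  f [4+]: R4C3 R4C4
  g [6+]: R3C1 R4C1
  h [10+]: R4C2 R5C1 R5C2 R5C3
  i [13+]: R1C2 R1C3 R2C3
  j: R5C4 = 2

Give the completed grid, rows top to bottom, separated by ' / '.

3 4 5 1 2 / 2 3 4 5 1 / 1 5 2 4 3 / 5 2 1 3 4 / 4 1 3 2 5

Cage j is given, leaving R5C4 = 2.
Column 2 needs a 2, and only R4C2 is open for it.
The only place for 5 in row 5 is R5C5.
In row 4, 5 can only go at R4C1, so R4C1 = 5.
The two cells of cage g must have sum 6, so R3C1 = 1.
The two cells of cage a must have sum 6, which forces R3C3 = 2.
Cage a's pair has sum 6, leaving R3C4 = 4.
Row 3 already has 4, leaving R3C5 = 3.
Column 5 already has 3, so R4C5 = 4.
Cage e's pair has sum 8, so R2C2 = 3.
Row 3 now contains 3, which forces R3C2 = 5.
Cage d's pair has sum 5, which forces R1C1 = 3.
Column 2 already has 5; hence R1C2 = 4.
The 3 cells of cage i must have sum 13, leaving R1C3 = 5.
Row 1 already has 5, which forces R1C4 = 1.
1 is placed in row 1, which forces R1C5 = 2.
Row 2 now contains 3, which forces R2C1 = 2.
Cage i has sum 13; hence R2C3 = 4.
Column 4 now contains 1; hence R2C4 = 5.
Column 5 already has 2; hence R2C5 = 1.
Column 4 now contains 1; hence R4C4 = 3.
Column 1 now contains 3, which forces R5C1 = 4.
Column 2 already has 4; hence R5C2 = 1.
Row 5 already has 1; hence R5C3 = 3.
Row 4 already has 3, so R4C3 = 1.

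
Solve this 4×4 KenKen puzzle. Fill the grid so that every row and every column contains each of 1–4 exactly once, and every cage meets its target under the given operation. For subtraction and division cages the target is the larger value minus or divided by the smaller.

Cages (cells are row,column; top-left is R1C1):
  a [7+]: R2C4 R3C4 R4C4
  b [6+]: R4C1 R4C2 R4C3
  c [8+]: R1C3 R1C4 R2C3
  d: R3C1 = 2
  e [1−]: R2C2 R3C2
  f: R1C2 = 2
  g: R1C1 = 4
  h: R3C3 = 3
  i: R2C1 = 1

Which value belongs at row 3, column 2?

4

Cage g is a single given cell, which forces R1C1 = 4.
F is a freebie, so R1C2 = 2.
I is a freebie; hence R2C1 = 1.
Cage d is given; hence R3C1 = 2.
Cage h is given, so R3C3 = 3.
2 is placed in column 1, which forces R4C1 = 3.
Row 4 already has 3, which forces R4C2 = 1.
1 is placed in row 4, leaving R4C3 = 2.
Row 4 now contains 2, so R4C4 = 4.
Column 3 now contains 3; hence R1C3 = 1.
Cage c needs sum 8; hence R1C4 = 3.
Cage e needs two cells with difference 1, leaving R2C2 = 3.
2 is placed in column 3, so R2C3 = 4.
Column 4 now contains 4, leaving R2C4 = 2.
Column 2 now contains 1; hence R3C2 = 4.
Column 4 now contains 4, which forces R3C4 = 1.
Completed grid: 4 2 1 3 / 1 3 4 2 / 2 4 3 1 / 3 1 2 4.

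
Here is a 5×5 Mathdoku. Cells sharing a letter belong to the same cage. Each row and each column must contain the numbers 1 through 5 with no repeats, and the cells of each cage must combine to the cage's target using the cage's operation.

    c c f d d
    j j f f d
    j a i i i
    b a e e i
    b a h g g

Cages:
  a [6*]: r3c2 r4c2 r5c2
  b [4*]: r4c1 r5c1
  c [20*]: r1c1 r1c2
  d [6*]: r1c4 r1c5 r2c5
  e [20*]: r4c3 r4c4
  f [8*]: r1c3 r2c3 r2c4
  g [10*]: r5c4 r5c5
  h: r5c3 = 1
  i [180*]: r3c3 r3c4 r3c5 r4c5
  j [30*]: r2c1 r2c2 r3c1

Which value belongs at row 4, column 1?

1

The 4 cells of cage i must have product 180, leaving r4c5 = 3.
H is a freebie, so r5c3 = 1.
The 3 cells of cage d must have product 6; hence r1c4 = 3.
The 3 cells of cage f must have product 8, which forces r2c4 = 1.
1 is placed in row 2; hence r2c5 = 2.
Cage b's pair has product 4, which forces r4c1 = 1.
Row 4 now contains 1, so r4c2 = 2.
Row 5 now contains 1; hence r5c1 = 4.
Column 2 already has 2; hence r5c2 = 3.
2 is placed in column 5, leaving r5c5 = 5.
Column 1 already has 4; hence r1c1 = 5.
Cage c's pair has product 20, so r1c2 = 4.
Cage f has product 8; hence r1c3 = 2.
2 is placed in column 5, leaving r1c5 = 1.
The 3 cells of cage j must have product 30, so r2c1 = 3.
Column 2 already has 3, which forces r2c2 = 5.
Row 2 already has 2, leaving r2c3 = 4.
Cage j has product 30, leaving r3c1 = 2.
Column 2 already has 3, which forces r3c2 = 1.
Cage i has product 180, leaving r3c3 = 3.
The 4 cells of cage i must have product 180, which forces r3c4 = 5.
Column 5 already has 5, which forces r3c5 = 4.
Column 3 now contains 4; hence r4c3 = 5.
5 is placed in column 4, leaving r4c4 = 4.
Row 5 already has 5; hence r5c4 = 2.
The full grid is 5 4 2 3 1 / 3 5 4 1 2 / 2 1 3 5 4 / 1 2 5 4 3 / 4 3 1 2 5.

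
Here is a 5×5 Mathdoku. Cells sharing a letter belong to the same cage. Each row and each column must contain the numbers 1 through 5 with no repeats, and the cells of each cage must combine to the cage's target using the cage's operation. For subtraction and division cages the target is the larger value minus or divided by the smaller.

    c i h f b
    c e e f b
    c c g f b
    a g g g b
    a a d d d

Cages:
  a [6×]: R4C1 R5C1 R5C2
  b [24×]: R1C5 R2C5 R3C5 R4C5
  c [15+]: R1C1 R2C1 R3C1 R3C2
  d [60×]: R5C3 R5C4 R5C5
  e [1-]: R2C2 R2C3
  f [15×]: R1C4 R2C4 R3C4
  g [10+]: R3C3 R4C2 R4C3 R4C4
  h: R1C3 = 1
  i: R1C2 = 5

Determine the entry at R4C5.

4

I is a freebie, leaving R1C2 = 5.
Cage h is given, leaving R1C3 = 1.
1 is placed in row 1, leaving R1C4 = 3.
Row 4 needs a 5, and only R4C3 is open for it.
The 4 cells of cage g must have sum 10, so R3C3 = 2.
Row 3 already has 2, so R3C1 = 5.
Row 3 now contains 5, which forces R3C4 = 1.
1 is placed in column 4, which forces R4C4 = 2.
1 is placed in column 4, so R2C4 = 5.
Row 4 now contains 2, leaving R4C2 = 1.
5 is placed in column 4, so R5C4 = 4.
Cage b needs product 24, leaving R1C5 = 2.
Cage b has product 24, which forces R2C5 = 1.
Row 4 already has 1, which forces R4C1 = 3.
Row 4 now contains 3, leaving R4C5 = 4.
Cage a has product 6, so R5C1 = 1.
The 3 cells of cage a must have product 6, so R5C2 = 2.
4 is placed in row 5, which forces R5C3 = 3.
Cage d needs product 60; hence R5C5 = 5.
2 is placed in row 1, which forces R1C1 = 4.
The 4 cells of cage c must have sum 15, so R2C1 = 2.
The two cells of cage e must have difference 1, which forces R2C2 = 3.
Column 3 now contains 3; hence R2C3 = 4.
The 4 cells of cage c must have sum 15, leaving R3C2 = 4.
Column 5 now contains 4, so R3C5 = 3.
Completed grid: 4 5 1 3 2 / 2 3 4 5 1 / 5 4 2 1 3 / 3 1 5 2 4 / 1 2 3 4 5.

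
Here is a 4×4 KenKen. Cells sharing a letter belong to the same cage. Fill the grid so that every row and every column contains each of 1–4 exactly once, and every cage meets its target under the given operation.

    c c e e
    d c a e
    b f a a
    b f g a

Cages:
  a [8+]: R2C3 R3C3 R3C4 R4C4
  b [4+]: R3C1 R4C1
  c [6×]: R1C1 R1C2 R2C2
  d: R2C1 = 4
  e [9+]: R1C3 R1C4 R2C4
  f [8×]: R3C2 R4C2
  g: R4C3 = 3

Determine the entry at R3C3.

Cage d is a single given cell, so R2C1 = 4.
Cage g is given, so R4C3 = 3.
The two cells of cage b must have sum 4, so R3C1 = 3.
Row 4 now contains 3; hence R4C1 = 1.
Column 1 now contains 1, which forces R1C1 = 2.
Row 1 now contains 2, so R1C3 = 4.
Row 1 already has 4, so R1C4 = 3.
Cage a has sum 8, leaving R2C3 = 1.
3 is placed in column 4, so R2C4 = 2.
Column 3 already has 4, which forces R3C3 = 2.
Cage a has sum 8, so R3C4 = 1.
2 is placed in column 4, so R4C4 = 4.
Row 1 already has 3, leaving R1C2 = 1.
Row 2 now contains 1, which forces R2C2 = 3.
Row 3 now contains 2, which forces R3C2 = 4.
4 is placed in row 4, leaving R4C2 = 2.
Completed grid: 2 1 4 3 / 4 3 1 2 / 3 4 2 1 / 1 2 3 4.

2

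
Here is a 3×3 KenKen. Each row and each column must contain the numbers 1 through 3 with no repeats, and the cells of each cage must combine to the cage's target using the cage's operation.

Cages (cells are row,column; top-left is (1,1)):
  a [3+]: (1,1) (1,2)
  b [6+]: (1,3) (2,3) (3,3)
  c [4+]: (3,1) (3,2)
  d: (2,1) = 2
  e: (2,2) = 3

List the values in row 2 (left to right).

2 3 1

D is a freebie, leaving (2,1) = 2.
E is a freebie, which forces (2,2) = 3.
3 is placed in row 2, so (2,3) = 1.
Column 2 already has 3; hence (3,2) = 1.
2 is placed in column 1; hence (1,1) = 1.
Column 2 already has 1; hence (1,2) = 2.
Row 1 now contains 2; hence (1,3) = 3.
Row 3 already has 1, which forces (3,1) = 3.
Column 3 now contains 3, which forces (3,3) = 2.
Filled in: 1 2 3 / 2 3 1 / 3 1 2.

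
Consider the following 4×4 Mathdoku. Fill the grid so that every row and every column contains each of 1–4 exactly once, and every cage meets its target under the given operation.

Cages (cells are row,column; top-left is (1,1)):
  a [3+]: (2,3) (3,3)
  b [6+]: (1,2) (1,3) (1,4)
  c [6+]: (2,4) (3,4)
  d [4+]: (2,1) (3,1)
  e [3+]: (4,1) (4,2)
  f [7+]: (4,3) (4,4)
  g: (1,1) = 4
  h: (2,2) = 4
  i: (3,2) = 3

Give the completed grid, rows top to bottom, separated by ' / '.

Cage g is a single given cell; hence (1,1) = 4.
Cage h is a single given cell, leaving (2,2) = 4.
Row 2 already has 4, leaving (2,4) = 2.
Cage i is a single given cell; hence (3,2) = 3.
2 is placed in column 4; hence (3,4) = 4.
Column 4 now contains 4; hence (4,4) = 3.
The 3 cells of cage b must have sum 6, which forces (1,2) = 2.
The 3 cells of cage b must have sum 6, leaving (1,3) = 3.
Column 4 now contains 3; hence (1,4) = 1.
The two cells of cage d must have sum 4; hence (2,1) = 3.
2 is placed in row 2, so (2,3) = 1.
Row 3 now contains 3; hence (3,1) = 1.
Cage a needs two cells with sum 3, so (3,3) = 2.
1 is placed in column 1; hence (4,1) = 2.
Column 2 already has 2; hence (4,2) = 1.
Row 4 now contains 3, so (4,3) = 4.

4 2 3 1 / 3 4 1 2 / 1 3 2 4 / 2 1 4 3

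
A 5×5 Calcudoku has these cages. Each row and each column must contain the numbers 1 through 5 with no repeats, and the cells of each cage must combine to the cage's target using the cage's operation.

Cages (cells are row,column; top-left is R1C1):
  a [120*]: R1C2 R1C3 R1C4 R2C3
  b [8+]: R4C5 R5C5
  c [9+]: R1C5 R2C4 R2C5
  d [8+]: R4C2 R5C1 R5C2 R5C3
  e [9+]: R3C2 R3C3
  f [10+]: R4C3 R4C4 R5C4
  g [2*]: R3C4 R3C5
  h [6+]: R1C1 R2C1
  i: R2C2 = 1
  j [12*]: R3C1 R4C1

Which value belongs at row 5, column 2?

Cage i is a single given cell, which forces R2C2 = 1.
Column 2 already has 1; hence R4C2 = 2.
Cage d needs sum 8, leaving R5C2 = 3.
Row 5 now contains 3, which forces R5C5 = 5.
5 is placed in column 5; hence R4C5 = 3.
Cage c has sum 9, which forces R2C4 = 3.
Cage j's pair has product 12, which forces R3C1 = 3.
3 is placed in row 4, leaving R4C1 = 4.
Cage h's pair has sum 6; hence R1C1 = 1.
The 4 cells of cage a must have product 120, leaving R1C3 = 3.
Cage h needs two cells with sum 6, which forces R2C1 = 5.
1 is placed in column 1, so R5C1 = 2.
Row 5 now contains 2; hence R5C3 = 1.
The 3 cells of cage f must have sum 10, so R5C4 = 4.
Column 3 now contains 1; hence R4C3 = 5.
The 3 cells of cage f must have sum 10, so R4C4 = 1.
Cage e needs two cells with sum 9, which forces R3C2 = 5.
Column 3 already has 5, leaving R3C3 = 4.
Column 4 already has 1, which forces R3C4 = 2.
Cage g needs two cells with product 2, which forces R3C5 = 1.
5 is placed in column 2, leaving R1C2 = 4.
Column 4 now contains 2, leaving R1C4 = 5.
4 is placed in row 1, so R1C5 = 2.
4 is placed in column 3, leaving R2C3 = 2.
2 is placed in column 5, which forces R2C5 = 4.
The full grid is 1 4 3 5 2 / 5 1 2 3 4 / 3 5 4 2 1 / 4 2 5 1 3 / 2 3 1 4 5.

3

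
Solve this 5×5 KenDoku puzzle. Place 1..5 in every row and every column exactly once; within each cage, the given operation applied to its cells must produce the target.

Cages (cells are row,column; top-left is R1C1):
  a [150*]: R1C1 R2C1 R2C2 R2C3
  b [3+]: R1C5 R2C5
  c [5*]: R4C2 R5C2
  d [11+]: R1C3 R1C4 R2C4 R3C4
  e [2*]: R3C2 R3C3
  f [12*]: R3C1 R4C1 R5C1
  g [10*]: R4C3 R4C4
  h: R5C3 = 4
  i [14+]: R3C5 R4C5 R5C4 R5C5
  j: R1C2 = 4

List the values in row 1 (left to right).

Cage a has product 150, which forces R1C1 = 5.
Cage j is given, leaving R1C2 = 4.
Cage h is a single given cell, which forces R5C3 = 4.
The only place for 4 in row 2 is R2C4.
The only place for 1 in row 2 is R2C5.
1 is placed in column 5, leaving R1C5 = 2.
Row 1 already has 2; hence R1C3 = 3.
Cage d has sum 11, so R1C4 = 1.
Cage d has sum 11, so R3C4 = 3.
Cage i has sum 14, which forces R5C4 = 2.
Cage g needs two cells with product 10, leaving R4C3 = 2.
2 is placed in column 4, leaving R4C4 = 5.
Column 3 already has 2, leaving R2C3 = 5.
Cage e's pair has product 2, which forces R3C2 = 2.
Column 3 already has 2; hence R3C3 = 1.
5 is placed in row 4; hence R4C2 = 1.
The two cells of cage c must have product 5, leaving R5C2 = 5.
5 is placed in row 5, so R5C5 = 3.
Cage a has product 150, so R2C1 = 2.
Column 2 now contains 2, which forces R2C2 = 3.
Row 3 already has 1; hence R3C1 = 4.
The 4 cells of cage i must have sum 14; hence R3C5 = 5.
The 3 cells of cage f must have product 12, so R4C1 = 3.
3 is placed in column 5, leaving R4C5 = 4.
3 is placed in row 5, leaving R5C1 = 1.
Completed grid: 5 4 3 1 2 / 2 3 5 4 1 / 4 2 1 3 5 / 3 1 2 5 4 / 1 5 4 2 3.

5 4 3 1 2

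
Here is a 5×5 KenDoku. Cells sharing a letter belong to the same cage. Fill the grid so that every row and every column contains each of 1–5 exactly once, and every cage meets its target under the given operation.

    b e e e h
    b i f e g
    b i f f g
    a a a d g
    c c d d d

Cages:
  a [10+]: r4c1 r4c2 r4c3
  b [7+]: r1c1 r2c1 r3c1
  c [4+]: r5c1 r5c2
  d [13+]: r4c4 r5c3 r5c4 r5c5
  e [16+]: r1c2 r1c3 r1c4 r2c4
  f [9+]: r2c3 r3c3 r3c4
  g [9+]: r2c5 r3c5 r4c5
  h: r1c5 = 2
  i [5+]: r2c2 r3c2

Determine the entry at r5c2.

Cage h is given, so r1c5 = 2.
Cage e has sum 16; hence r2c4 = 4.
Row 1 needs a 1, and only r1c1 is open for it.
Column 1 already has 1; hence r2c1 = 2.
The 3 cells of cage b must have sum 7, which forces r3c1 = 4.
Column 1 already has 1, leaving r5c1 = 3.
Cage c needs two cells with sum 4; hence r5c2 = 1.
Column 2 now contains 1, so r2c2 = 3.
The two cells of cage i must have sum 5; hence r3c2 = 2.
Column 1 now contains 3, so r4c1 = 5.
2 is placed in column 2, leaving r4c2 = 4.
Cage d has sum 13, so r4c4 = 2.
The 4 cells of cage d must have sum 13, which forces r5c3 = 2.
The 4 cells of cage d must have sum 13, which forces r5c4 = 5.
Cage d has sum 13, leaving r5c5 = 4.
Column 2 already has 4, leaving r1c2 = 5.
The 4 cells of cage e must have sum 16; hence r1c3 = 4.
Column 4 now contains 5, which forces r1c4 = 3.
Column 4 now contains 3; hence r3c4 = 1.
The 3 cells of cage a must have sum 10, leaving r4c3 = 1.
Row 4 now contains 1, so r4c5 = 3.
Column 3 already has 1, leaving r2c3 = 5.
The 3 cells of cage g must have sum 9, so r2c5 = 1.
Cage f has sum 9, leaving r3c3 = 3.
3 is placed in column 5, leaving r3c5 = 5.
Completed grid: 1 5 4 3 2 / 2 3 5 4 1 / 4 2 3 1 5 / 5 4 1 2 3 / 3 1 2 5 4.

1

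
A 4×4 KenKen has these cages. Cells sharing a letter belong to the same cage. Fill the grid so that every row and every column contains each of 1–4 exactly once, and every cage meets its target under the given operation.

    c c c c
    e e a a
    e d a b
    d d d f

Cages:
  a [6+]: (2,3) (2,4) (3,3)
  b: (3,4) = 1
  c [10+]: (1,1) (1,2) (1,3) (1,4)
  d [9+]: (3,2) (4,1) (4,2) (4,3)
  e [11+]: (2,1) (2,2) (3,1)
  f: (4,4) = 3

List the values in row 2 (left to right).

Cage e has sum 11, which forces (2,1) = 3.
Cage e needs sum 11, which forces (2,2) = 4.
Cage e has sum 11, which forces (3,1) = 4.
B is a freebie, so (3,4) = 1.
Cage f is given, which forces (4,4) = 3.
Cage a has sum 6, leaving (2,3) = 1.
Column 4 already has 1, which forces (2,4) = 2.
Cage d needs sum 9, which forces (3,2) = 2.
Cage a needs sum 6, so (3,3) = 3.
The 4 cells of cage d must have sum 9, which forces (4,1) = 2.
Cage d has sum 9, which forces (4,2) = 1.
Cage d needs sum 9; hence (4,3) = 4.
2 is placed in column 1, leaving (1,1) = 1.
Column 2 already has 1; hence (1,2) = 3.
4 is placed in column 3, so (1,3) = 2.
Column 4 already has 2, leaving (1,4) = 4.
The full grid is 1 3 2 4 / 3 4 1 2 / 4 2 3 1 / 2 1 4 3.

3 4 1 2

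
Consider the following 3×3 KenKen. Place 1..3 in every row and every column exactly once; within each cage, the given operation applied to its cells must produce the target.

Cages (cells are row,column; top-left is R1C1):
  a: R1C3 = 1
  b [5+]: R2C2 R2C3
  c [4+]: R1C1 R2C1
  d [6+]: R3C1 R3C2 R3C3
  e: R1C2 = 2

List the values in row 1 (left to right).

Cage e is given, which forces R1C2 = 2.
A is a freebie, leaving R1C3 = 1.
Column 2 already has 2, which forces R2C2 = 3.
Row 2 now contains 3, leaving R2C3 = 2.
Column 2 now contains 3, so R3C2 = 1.
Column 3 now contains 2; hence R3C3 = 3.
Row 1 already has 1, so R1C1 = 3.
Row 2 now contains 3, leaving R2C1 = 1.
3 is placed in row 3, so R3C1 = 2.
The full grid is 3 2 1 / 1 3 2 / 2 1 3.

3 2 1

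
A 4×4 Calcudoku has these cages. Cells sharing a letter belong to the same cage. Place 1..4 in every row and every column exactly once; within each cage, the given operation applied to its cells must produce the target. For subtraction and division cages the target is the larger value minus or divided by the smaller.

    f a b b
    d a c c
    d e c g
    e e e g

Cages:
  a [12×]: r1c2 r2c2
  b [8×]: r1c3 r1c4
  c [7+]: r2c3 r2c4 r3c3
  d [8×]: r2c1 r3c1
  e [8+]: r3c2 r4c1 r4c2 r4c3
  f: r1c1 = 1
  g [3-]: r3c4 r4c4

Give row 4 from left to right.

3 1 2 4

Cage f is given; hence r1c1 = 1.
The only place for 3 in row 1 is r1c2.
Column 2 now contains 3, which forces r2c2 = 4.
4 is placed in row 2; hence r2c1 = 2.
The two cells of cage d must have product 8, leaving r3c1 = 4.
Row 3 now contains 4, leaving r3c4 = 1.
4 is placed in column 1, so r4c1 = 3.
Column 4 now contains 1; hence r4c4 = 4.
The two cells of cage b must have product 8; hence r1c3 = 4.
Column 4 now contains 4, which forces r1c4 = 2.
The 3 cells of cage c must have sum 7, which forces r2c3 = 1.
Column 4 now contains 1, which forces r2c4 = 3.
1 is placed in row 3; hence r3c2 = 2.
Cage c needs sum 7, leaving r3c3 = 3.
Cage e has sum 8, so r4c2 = 1.
Cage e has sum 8, so r4c3 = 2.
Completed grid: 1 3 4 2 / 2 4 1 3 / 4 2 3 1 / 3 1 2 4.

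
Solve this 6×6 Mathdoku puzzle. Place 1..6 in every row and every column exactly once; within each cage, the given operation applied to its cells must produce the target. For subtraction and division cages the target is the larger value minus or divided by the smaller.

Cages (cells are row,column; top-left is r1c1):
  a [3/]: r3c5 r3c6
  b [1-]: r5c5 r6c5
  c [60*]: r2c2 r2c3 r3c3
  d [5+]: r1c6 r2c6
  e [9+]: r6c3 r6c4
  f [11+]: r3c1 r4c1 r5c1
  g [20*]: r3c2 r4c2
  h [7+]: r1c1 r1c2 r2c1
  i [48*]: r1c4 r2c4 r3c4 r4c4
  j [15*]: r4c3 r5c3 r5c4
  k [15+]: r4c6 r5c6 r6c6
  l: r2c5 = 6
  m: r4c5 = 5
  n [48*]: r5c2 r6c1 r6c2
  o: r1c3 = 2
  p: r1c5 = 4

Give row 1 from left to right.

5 1 2 6 4 3

Cage o is given, which forces r1c3 = 2.
Cage p is a single given cell, which forces r1c5 = 4.
Cage l is a single given cell; hence r2c5 = 6.
Cage m is a single given cell, leaving r4c5 = 5.
Cage g's pair has product 20, which forces r3c2 = 5.
Row 4 now contains 5; hence r4c2 = 4.
Row 4 already has 4, leaving r4c6 = 6.
Cage c needs product 60; hence r2c3 = 5.
Cage n needs product 48, leaving r6c1 = 4.
Row 6 already has 4; hence r6c6 = 5.
The 3 cells of cage j must have product 15, so r5c4 = 5.
Column 6 now contains 5, so r5c6 = 4.
The two cells of cage d must have sum 5, which forces r1c6 = 3.
4 is placed in column 6, which forces r2c6 = 2.
Column 6 already has 3, which forces r3c6 = 1.
The 3 cells of cage h must have sum 7; hence r1c1 = 5.
Row 1 already has 3, leaving r1c2 = 1.
1 is placed in row 1, leaving r1c4 = 6.
Cage h has sum 7, leaving r2c1 = 1.
Row 2 now contains 2, so r2c2 = 3.
Row 2 already has 1, so r2c4 = 4.
The 3 cells of cage c must have product 60, so r3c3 = 4.
Column 4 already has 4, which forces r3c4 = 2.
1 is placed in row 3, leaving r3c5 = 3.
Column 4 already has 2, which forces r4c4 = 1.
Column 4 now contains 6; hence r6c4 = 3.
Row 3 now contains 3, which forces r3c1 = 6.
1 is placed in row 4, leaving r4c3 = 3.
Cage j needs product 15, leaving r5c3 = 1.
1 is placed in row 5, which forces r5c5 = 2.
Row 6 now contains 3, leaving r6c3 = 6.
Column 5 already has 2, which forces r6c5 = 1.
Row 4 already has 3, so r4c1 = 2.
Row 5 already has 2, which forces r5c1 = 3.
Row 5 already has 2, leaving r5c2 = 6.
Row 6 already has 6, so r6c2 = 2.
The full grid is 5 1 2 6 4 3 / 1 3 5 4 6 2 / 6 5 4 2 3 1 / 2 4 3 1 5 6 / 3 6 1 5 2 4 / 4 2 6 3 1 5.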